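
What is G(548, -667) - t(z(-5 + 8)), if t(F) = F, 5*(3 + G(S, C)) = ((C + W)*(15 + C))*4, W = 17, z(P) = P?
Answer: 339034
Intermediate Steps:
G(S, C) = -3 + 4*(15 + C)*(17 + C)/5 (G(S, C) = -3 + (((C + 17)*(15 + C))*4)/5 = -3 + (((17 + C)*(15 + C))*4)/5 = -3 + (((15 + C)*(17 + C))*4)/5 = -3 + (4*(15 + C)*(17 + C))/5 = -3 + 4*(15 + C)*(17 + C)/5)
G(548, -667) - t(z(-5 + 8)) = (201 + (4/5)*(-667)**2 + (128/5)*(-667)) - (-5 + 8) = (201 + (4/5)*444889 - 85376/5) - 1*3 = (201 + 1779556/5 - 85376/5) - 3 = 339037 - 3 = 339034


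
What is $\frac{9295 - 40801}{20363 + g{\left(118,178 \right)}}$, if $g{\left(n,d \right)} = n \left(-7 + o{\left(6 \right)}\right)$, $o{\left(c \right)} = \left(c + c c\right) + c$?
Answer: $- \frac{31506}{25201} \approx -1.2502$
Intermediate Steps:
$o{\left(c \right)} = c^{2} + 2 c$ ($o{\left(c \right)} = \left(c + c^{2}\right) + c = c^{2} + 2 c$)
$g{\left(n,d \right)} = 41 n$ ($g{\left(n,d \right)} = n \left(-7 + 6 \left(2 + 6\right)\right) = n \left(-7 + 6 \cdot 8\right) = n \left(-7 + 48\right) = n 41 = 41 n$)
$\frac{9295 - 40801}{20363 + g{\left(118,178 \right)}} = \frac{9295 - 40801}{20363 + 41 \cdot 118} = - \frac{31506}{20363 + 4838} = - \frac{31506}{25201}$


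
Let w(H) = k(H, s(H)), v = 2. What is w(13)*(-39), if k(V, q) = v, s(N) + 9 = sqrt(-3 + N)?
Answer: -78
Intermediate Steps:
s(N) = -9 + sqrt(-3 + N)
k(V, q) = 2
w(H) = 2
w(13)*(-39) = 2*(-39) = -78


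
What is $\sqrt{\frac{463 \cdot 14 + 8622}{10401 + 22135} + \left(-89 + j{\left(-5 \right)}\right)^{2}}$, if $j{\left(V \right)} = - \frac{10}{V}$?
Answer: $\frac{\sqrt{2555155913}}{581} \approx 87.003$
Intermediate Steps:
$\sqrt{\frac{463 \cdot 14 + 8622}{10401 + 22135} + \left(-89 + j{\left(-5 \right)}\right)^{2}} = \sqrt{\frac{463 \cdot 14 + 8622}{10401 + 22135} + \left(-89 - \frac{10}{-5}\right)^{2}} = \sqrt{\frac{6482 + 8622}{32536} + \left(-89 - -2\right)^{2}} = \sqrt{15104 \cdot \frac{1}{32536} + \left(-89 + 2\right)^{2}} = \sqrt{\frac{1888}{4067} + \left(-87\right)^{2}} = \sqrt{\frac{1888}{4067} + 7569} = \sqrt{\frac{30785011}{4067}} = \frac{\sqrt{2555155913}}{581}$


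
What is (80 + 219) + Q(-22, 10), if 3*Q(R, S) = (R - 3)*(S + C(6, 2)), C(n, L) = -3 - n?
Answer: 872/3 ≈ 290.67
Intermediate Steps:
Q(R, S) = (-9 + S)*(-3 + R)/3 (Q(R, S) = ((R - 3)*(S + (-3 - 1*6)))/3 = ((-3 + R)*(S + (-3 - 6)))/3 = ((-3 + R)*(S - 9))/3 = ((-3 + R)*(-9 + S))/3 = ((-9 + S)*(-3 + R))/3 = (-9 + S)*(-3 + R)/3)
(80 + 219) + Q(-22, 10) = (80 + 219) + (9 - 1*10 - 3*(-22) + (⅓)*(-22)*10) = 299 + (9 - 10 + 66 - 220/3) = 299 - 25/3 = 872/3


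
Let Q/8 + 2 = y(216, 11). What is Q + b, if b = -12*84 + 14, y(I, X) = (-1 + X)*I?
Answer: 16270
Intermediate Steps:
y(I, X) = I*(-1 + X)
Q = 17264 (Q = -16 + 8*(216*(-1 + 11)) = -16 + 8*(216*10) = -16 + 8*2160 = -16 + 17280 = 17264)
b = -994 (b = -1008 + 14 = -994)
Q + b = 17264 - 994 = 16270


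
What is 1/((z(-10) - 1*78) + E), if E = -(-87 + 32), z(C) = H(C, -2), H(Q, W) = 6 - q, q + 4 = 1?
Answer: -1/14 ≈ -0.071429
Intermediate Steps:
q = -3 (q = -4 + 1 = -3)
H(Q, W) = 9 (H(Q, W) = 6 - 1*(-3) = 6 + 3 = 9)
z(C) = 9
E = 55 (E = -1*(-55) = 55)
1/((z(-10) - 1*78) + E) = 1/((9 - 1*78) + 55) = 1/((9 - 78) + 55) = 1/(-69 + 55) = 1/(-14) = -1/14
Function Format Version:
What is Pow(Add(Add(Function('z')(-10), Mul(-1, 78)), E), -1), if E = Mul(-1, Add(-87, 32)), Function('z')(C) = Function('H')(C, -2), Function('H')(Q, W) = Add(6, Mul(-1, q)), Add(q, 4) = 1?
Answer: Rational(-1, 14) ≈ -0.071429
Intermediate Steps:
q = -3 (q = Add(-4, 1) = -3)
Function('H')(Q, W) = 9 (Function('H')(Q, W) = Add(6, Mul(-1, -3)) = Add(6, 3) = 9)
Function('z')(C) = 9
E = 55 (E = Mul(-1, -55) = 55)
Pow(Add(Add(Function('z')(-10), Mul(-1, 78)), E), -1) = Pow(Add(Add(9, Mul(-1, 78)), 55), -1) = Pow(Add(Add(9, -78), 55), -1) = Pow(Add(-69, 55), -1) = Pow(-14, -1) = Rational(-1, 14)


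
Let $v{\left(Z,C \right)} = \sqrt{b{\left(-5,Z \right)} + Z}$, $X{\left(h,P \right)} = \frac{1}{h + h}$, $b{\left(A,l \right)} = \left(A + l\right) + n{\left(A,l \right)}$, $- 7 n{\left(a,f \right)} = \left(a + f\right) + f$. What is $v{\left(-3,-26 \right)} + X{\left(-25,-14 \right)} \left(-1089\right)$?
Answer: $\frac{1089}{50} + \frac{i \sqrt{462}}{7} \approx 21.78 + 3.0706 i$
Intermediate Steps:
$n{\left(a,f \right)} = - \frac{2 f}{7} - \frac{a}{7}$ ($n{\left(a,f \right)} = - \frac{\left(a + f\right) + f}{7} = - \frac{a + 2 f}{7} = - \frac{2 f}{7} - \frac{a}{7}$)
$b{\left(A,l \right)} = \frac{5 l}{7} + \frac{6 A}{7}$ ($b{\left(A,l \right)} = \left(A + l\right) - \left(\frac{A}{7} + \frac{2 l}{7}\right) = \frac{5 l}{7} + \frac{6 A}{7}$)
$X{\left(h,P \right)} = \frac{1}{2 h}$
$v{\left(Z,C \right)} = \sqrt{- \frac{30}{7} + \frac{12 Z}{7}}$ ($v{\left(Z,C \right)} = \sqrt{\left(\frac{5 Z}{7} + \frac{6}{7} \left(-5\right)\right) + Z} = \sqrt{\left(\frac{5 Z}{7} - \frac{30}{7}\right) + Z} = \sqrt{\left(- \frac{30}{7} + \frac{5 Z}{7}\right) + Z} = \sqrt{- \frac{30}{7} + \frac{12 Z}{7}}$)
$v{\left(-3,-26 \right)} + X{\left(-25,-14 \right)} \left(-1089\right) = \frac{\sqrt{-210 + 84 \left(-3\right)}}{7} + \frac{1}{2 \left(-25\right)} \left(-1089\right) = \frac{\sqrt{-210 - 252}}{7} + \frac{1}{2} \left(- \frac{1}{25}\right) \left(-1089\right) = \frac{\sqrt{-462}}{7} - - \frac{1089}{50} = \frac{i \sqrt{462}}{7} + \frac{1089}{50} = \frac{1089}{50} + \frac{i \sqrt{462}}{7}$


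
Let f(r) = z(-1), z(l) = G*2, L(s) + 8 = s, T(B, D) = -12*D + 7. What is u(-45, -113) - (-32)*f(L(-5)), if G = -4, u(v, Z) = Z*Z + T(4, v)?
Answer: 13060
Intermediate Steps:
T(B, D) = 7 - 12*D
u(v, Z) = 7 + Z² - 12*v (u(v, Z) = Z*Z + (7 - 12*v) = Z² + (7 - 12*v) = 7 + Z² - 12*v)
L(s) = -8 + s
z(l) = -8 (z(l) = -4*2 = -8)
f(r) = -8
u(-45, -113) - (-32)*f(L(-5)) = (7 + (-113)² - 12*(-45)) - (-32)*(-8) = (7 + 12769 + 540) - 1*256 = 13316 - 256 = 13060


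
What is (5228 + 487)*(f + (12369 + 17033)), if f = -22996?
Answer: 36610290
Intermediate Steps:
(5228 + 487)*(f + (12369 + 17033)) = (5228 + 487)*(-22996 + (12369 + 17033)) = 5715*(-22996 + 29402) = 5715*6406 = 36610290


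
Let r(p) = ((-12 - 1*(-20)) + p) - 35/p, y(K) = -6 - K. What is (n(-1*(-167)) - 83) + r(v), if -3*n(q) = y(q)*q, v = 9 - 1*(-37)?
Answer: 1324879/138 ≈ 9600.6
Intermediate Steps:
v = 46 (v = 9 + 37 = 46)
r(p) = 8 + p - 35/p (r(p) = ((-12 + 20) + p) - 35/p = (8 + p) - 35/p = 8 + p - 35/p)
n(q) = -q*(-6 - q)/3 (n(q) = -(-6 - q)*q/3 = -q*(-6 - q)/3)
(n(-1*(-167)) - 83) + r(v) = ((-1*(-167))*(6 - 1*(-167))/3 - 83) + (8 + 46 - 35/46) = ((⅓)*167*(6 + 167) - 83) + (8 + 46 - 35*1/46) = ((⅓)*167*173 - 83) + (8 + 46 - 35/46) = (28891/3 - 83) + 2449/46 = 28642/3 + 2449/46 = 1324879/138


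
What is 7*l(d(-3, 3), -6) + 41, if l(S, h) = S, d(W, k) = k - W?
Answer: 83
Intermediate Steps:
7*l(d(-3, 3), -6) + 41 = 7*(3 - 1*(-3)) + 41 = 7*(3 + 3) + 41 = 7*6 + 41 = 42 + 41 = 83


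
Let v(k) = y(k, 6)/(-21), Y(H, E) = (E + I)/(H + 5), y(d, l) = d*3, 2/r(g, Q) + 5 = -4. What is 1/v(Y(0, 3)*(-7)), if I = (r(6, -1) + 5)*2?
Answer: 45/113 ≈ 0.39823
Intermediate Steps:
r(g, Q) = -2/9 (r(g, Q) = 2/(-5 - 4) = 2/(-9) = 2*(-⅑) = -2/9)
y(d, l) = 3*d
I = 86/9 (I = (-2/9 + 5)*2 = (43/9)*2 = 86/9 ≈ 9.5556)
Y(H, E) = (86/9 + E)/(5 + H) (Y(H, E) = (E + 86/9)/(H + 5) = (86/9 + E)/(5 + H))
v(k) = -k/7 (v(k) = (3*k)/(-21) = (3*k)*(-1/21) = -k/7)
1/v(Y(0, 3)*(-7)) = 1/(-(86/9 + 3)/(5 + 0)*(-7)/7) = 1/(-(113/9)/5*(-7)/7) = 1/(-(⅕)*(113/9)*(-7)/7) = 1/(-113*(-7)/315) = 1/(-⅐*(-791/45)) = 1/(113/45) = 45/113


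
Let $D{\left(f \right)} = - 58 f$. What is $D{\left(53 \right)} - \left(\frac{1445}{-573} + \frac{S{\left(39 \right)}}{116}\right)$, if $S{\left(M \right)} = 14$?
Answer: $- \frac{102081517}{33234} \approx -3071.6$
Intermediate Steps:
$D{\left(53 \right)} - \left(\frac{1445}{-573} + \frac{S{\left(39 \right)}}{116}\right) = \left(-58\right) 53 - \left(\frac{1445}{-573} + \frac{14}{116}\right) = -3074 - \left(1445 \left(- \frac{1}{573}\right) + 14 \cdot \frac{1}{116}\right) = -3074 - \left(- \frac{1445}{573} + \frac{7}{58}\right) = -3074 - - \frac{79799}{33234} = -3074 + \frac{79799}{33234} = - \frac{102081517}{33234}$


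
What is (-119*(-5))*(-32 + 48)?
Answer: 9520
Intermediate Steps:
(-119*(-5))*(-32 + 48) = 595*16 = 9520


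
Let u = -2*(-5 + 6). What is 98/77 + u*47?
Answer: -1020/11 ≈ -92.727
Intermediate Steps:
u = -2 (u = -2*1 = -2)
98/77 + u*47 = 98/77 - 2*47 = 98*(1/77) - 94 = 14/11 - 94 = -1020/11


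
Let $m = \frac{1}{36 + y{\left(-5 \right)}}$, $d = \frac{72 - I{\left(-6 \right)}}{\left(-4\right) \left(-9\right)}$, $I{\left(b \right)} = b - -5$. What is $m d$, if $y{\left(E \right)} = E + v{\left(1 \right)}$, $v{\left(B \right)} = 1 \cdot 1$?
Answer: $\frac{73}{1152} \approx 0.063368$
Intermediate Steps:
$I{\left(b \right)} = 5 + b$ ($I{\left(b \right)} = b + 5 = 5 + b$)
$v{\left(B \right)} = 1$
$y{\left(E \right)} = 1 + E$ ($y{\left(E \right)} = E + 1 = 1 + E$)
$d = \frac{73}{36}$ ($d = \frac{72 - \left(5 - 6\right)}{\left(-4\right) \left(-9\right)} = \frac{72 - -1}{36} = \left(72 + 1\right) \frac{1}{36} = 73 \cdot \frac{1}{36} = \frac{73}{36} \approx 2.0278$)
$m = \frac{1}{32}$ ($m = \frac{1}{36 + \left(1 - 5\right)} = \frac{1}{36 - 4} = \frac{1}{32} \approx 0.03125$)
$m d = \frac{1}{32} \cdot \frac{73}{36} = \frac{73}{1152}$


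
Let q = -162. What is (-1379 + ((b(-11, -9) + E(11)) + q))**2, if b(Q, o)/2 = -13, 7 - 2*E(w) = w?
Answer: 2461761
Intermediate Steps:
E(w) = 7/2 - w/2
b(Q, o) = -26 (b(Q, o) = 2*(-13) = -26)
(-1379 + ((b(-11, -9) + E(11)) + q))**2 = (-1379 + ((-26 + (7/2 - 1/2*11)) - 162))**2 = (-1379 + ((-26 + (7/2 - 11/2)) - 162))**2 = (-1379 + ((-26 - 2) - 162))**2 = (-1379 + (-28 - 162))**2 = (-1379 - 190)**2 = (-1569)**2 = 2461761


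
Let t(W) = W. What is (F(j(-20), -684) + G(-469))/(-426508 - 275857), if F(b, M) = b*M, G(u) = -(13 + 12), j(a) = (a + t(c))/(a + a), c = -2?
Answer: 2006/3511825 ≈ 0.00057121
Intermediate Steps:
j(a) = (-2 + a)/(2*a) (j(a) = (a - 2)/(a + a) = (-2 + a)/((2*a)) = (-2 + a)*(1/(2*a)) = (-2 + a)/(2*a))
G(u) = -25 (G(u) = -1*25 = -25)
F(b, M) = M*b
(F(j(-20), -684) + G(-469))/(-426508 - 275857) = (-342*(-2 - 20)/(-20) - 25)/(-426508 - 275857) = (-342*(-1)*(-22)/20 - 25)/(-702365) = (-684*11/20 - 25)*(-1/702365) = (-1881/5 - 25)*(-1/702365) = -2006/5*(-1/702365) = 2006/3511825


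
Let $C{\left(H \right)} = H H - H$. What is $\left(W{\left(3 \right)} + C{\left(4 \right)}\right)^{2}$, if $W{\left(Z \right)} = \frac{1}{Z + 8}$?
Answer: $\frac{17689}{121} \approx 146.19$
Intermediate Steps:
$W{\left(Z \right)} = \frac{1}{8 + Z}$
$C{\left(H \right)} = H^{2} - H$
$\left(W{\left(3 \right)} + C{\left(4 \right)}\right)^{2} = \left(\frac{1}{8 + 3} + 4 \left(-1 + 4\right)\right)^{2} = \left(\frac{1}{11} + 4 \cdot 3\right)^{2} = \left(\frac{1}{11} + 12\right)^{2} = \left(\frac{133}{11}\right)^{2} = \frac{17689}{121}$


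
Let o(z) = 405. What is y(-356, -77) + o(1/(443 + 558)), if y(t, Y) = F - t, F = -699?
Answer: 62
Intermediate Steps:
y(t, Y) = -699 - t
y(-356, -77) + o(1/(443 + 558)) = (-699 - 1*(-356)) + 405 = (-699 + 356) + 405 = -343 + 405 = 62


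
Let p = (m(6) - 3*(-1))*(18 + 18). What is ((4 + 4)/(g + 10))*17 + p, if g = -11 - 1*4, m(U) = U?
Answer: 1484/5 ≈ 296.80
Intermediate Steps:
p = 324 (p = (6 - 3*(-1))*(18 + 18) = (6 + 3)*36 = 9*36 = 324)
g = -15 (g = -11 - 4 = -15)
((4 + 4)/(g + 10))*17 + p = ((4 + 4)/(-15 + 10))*17 + 324 = (8/(-5))*17 + 324 = (8*(-⅕))*17 + 324 = -8/5*17 + 324 = -136/5 + 324 = 1484/5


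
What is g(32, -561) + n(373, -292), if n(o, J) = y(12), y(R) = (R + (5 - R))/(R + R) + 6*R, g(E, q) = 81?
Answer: 3677/24 ≈ 153.21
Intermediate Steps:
y(R) = 6*R + 5/(2*R) (y(R) = 5/((2*R)) + 6*R = 5*(1/(2*R)) + 6*R = 5/(2*R) + 6*R = 6*R + 5/(2*R))
n(o, J) = 1733/24 (n(o, J) = 6*12 + (5/2)/12 = 72 + (5/2)*(1/12) = 72 + 5/24 = 1733/24)
g(32, -561) + n(373, -292) = 81 + 1733/24 = 3677/24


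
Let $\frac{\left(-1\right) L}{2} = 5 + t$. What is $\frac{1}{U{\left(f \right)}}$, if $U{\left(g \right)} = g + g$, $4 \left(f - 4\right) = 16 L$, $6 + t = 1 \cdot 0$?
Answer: $\frac{1}{24} \approx 0.041667$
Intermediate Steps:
$t = -6$ ($t = -6 + 1 \cdot 0 = -6 + 0 = -6$)
$L = 2$ ($L = - 2 \left(5 - 6\right) = \left(-2\right) \left(-1\right) = 2$)
$f = 12$ ($f = 4 + \frac{16 \cdot 2}{4} = 4 + \frac{1}{4} \cdot 32 = 4 + 8 = 12$)
$U{\left(g \right)} = 2 g$
$\frac{1}{U{\left(f \right)}} = \frac{1}{2 \cdot 12} = \frac{1}{24}$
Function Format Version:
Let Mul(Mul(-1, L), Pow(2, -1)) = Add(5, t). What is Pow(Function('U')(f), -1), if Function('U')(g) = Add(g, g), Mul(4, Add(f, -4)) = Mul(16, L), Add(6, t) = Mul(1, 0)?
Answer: Rational(1, 24) ≈ 0.041667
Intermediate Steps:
t = -6 (t = Add(-6, Mul(1, 0)) = Add(-6, 0) = -6)
L = 2 (L = Mul(-2, Add(5, -6)) = Mul(-2, -1) = 2)
f = 12 (f = Add(4, Mul(Rational(1, 4), Mul(16, 2))) = Add(4, Mul(Rational(1, 4), 32)) = Add(4, 8) = 12)
Function('U')(g) = Mul(2, g)
Pow(Function('U')(f), -1) = Pow(Mul(2, 12), -1) = Pow(24, -1) = Rational(1, 24)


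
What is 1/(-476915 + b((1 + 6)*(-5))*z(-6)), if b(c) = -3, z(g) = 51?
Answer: -1/477068 ≈ -2.0961e-6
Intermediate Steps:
1/(-476915 + b((1 + 6)*(-5))*z(-6)) = 1/(-476915 - 3*51) = 1/(-476915 - 153) = 1/(-477068) = -1/477068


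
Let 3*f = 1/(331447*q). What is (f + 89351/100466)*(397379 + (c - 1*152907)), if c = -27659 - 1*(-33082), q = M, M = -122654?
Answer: 680791392185811211990/3063205853818131 ≈ 2.2225e+5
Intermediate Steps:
q = -122654
c = 5423 (c = -27659 + 33082 = 5423)
f = -1/121959901014 (f = (1/(331447*(-122654)))/3 = ((1/331447)*(-1/122654))/3 = (⅓)*(-1/40653300338) = -1/121959901014 ≈ -8.1994e-12)
(f + 89351/100466)*(397379 + (c - 1*152907)) = (-1/121959901014 + 89351/100466)*(397379 + (5423 - 1*152907)) = (-1/121959901014 + 89351*(1/100466))*(397379 + (5423 - 152907)) = (-1/121959901014 + 89351/100466)*(397379 - 147484) = (2724309778850362/3063205853818131)*249895 = 680791392185811211990/3063205853818131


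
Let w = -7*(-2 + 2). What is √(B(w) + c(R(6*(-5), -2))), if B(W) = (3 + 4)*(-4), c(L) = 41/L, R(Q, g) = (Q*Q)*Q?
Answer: I*√22681230/900 ≈ 5.2916*I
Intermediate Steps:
R(Q, g) = Q³ (R(Q, g) = Q²*Q = Q³)
w = 0 (w = -7*0 = 0)
B(W) = -28 (B(W) = 7*(-4) = -28)
√(B(w) + c(R(6*(-5), -2))) = √(-28 + 41/((6*(-5))³)) = √(-28 + 41/((-30)³)) = √(-28 + 41/(-27000)) = √(-28 + 41*(-1/27000)) = √(-28 - 41/27000) = √(-756041/27000) = I*√22681230/900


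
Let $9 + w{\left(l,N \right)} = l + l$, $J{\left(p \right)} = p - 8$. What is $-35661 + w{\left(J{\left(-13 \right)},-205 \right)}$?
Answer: $-35712$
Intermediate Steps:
$J{\left(p \right)} = -8 + p$ ($J{\left(p \right)} = p - 8 = -8 + p$)
$w{\left(l,N \right)} = -9 + 2 l$ ($w{\left(l,N \right)} = -9 + \left(l + l\right) = -9 + 2 l$)
$-35661 + w{\left(J{\left(-13 \right)},-205 \right)} = -35661 + \left(-9 + 2 \left(-8 - 13\right)\right) = -35661 + \left(-9 + 2 \left(-21\right)\right) = -35661 - 51 = -35712$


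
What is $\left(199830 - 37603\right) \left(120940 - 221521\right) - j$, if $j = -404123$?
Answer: $-16316549764$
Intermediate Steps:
$\left(199830 - 37603\right) \left(120940 - 221521\right) - j = \left(199830 - 37603\right) \left(120940 - 221521\right) - -404123 = 162227 \left(-100581\right) + 404123 = -16316953887 + 404123 = -16316549764$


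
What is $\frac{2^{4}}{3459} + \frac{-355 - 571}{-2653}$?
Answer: $\frac{3245482}{9176727} \approx 0.35366$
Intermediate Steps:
$\frac{2^{4}}{3459} + \frac{-355 - 571}{-2653} = 16 \cdot \frac{1}{3459} - - \frac{926}{2653} = \frac{16}{3459} + \frac{926}{2653} = \frac{3245482}{9176727}$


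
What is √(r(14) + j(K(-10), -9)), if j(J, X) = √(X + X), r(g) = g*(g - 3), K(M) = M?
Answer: √(154 + 3*I*√2) ≈ 12.411 + 0.1709*I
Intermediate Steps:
r(g) = g*(-3 + g)
j(J, X) = √2*√X (j(J, X) = √(2*X) = √2*√X)
√(r(14) + j(K(-10), -9)) = √(14*(-3 + 14) + √2*√(-9)) = √(14*11 + √2*(3*I)) = √(154 + 3*I*√2)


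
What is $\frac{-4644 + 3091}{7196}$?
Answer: $- \frac{1553}{7196} \approx -0.21581$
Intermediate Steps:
$\frac{-4644 + 3091}{7196} = \left(-1553\right) \frac{1}{7196} = - \frac{1553}{7196}$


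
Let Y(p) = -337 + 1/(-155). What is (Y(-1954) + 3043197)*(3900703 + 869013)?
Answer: 2249604589533084/155 ≈ 1.4514e+13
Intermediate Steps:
Y(p) = -52236/155 (Y(p) = -337 - 1/155 = -52236/155)
(Y(-1954) + 3043197)*(3900703 + 869013) = (-52236/155 + 3043197)*(3900703 + 869013) = (471643299/155)*4769716 = 2249604589533084/155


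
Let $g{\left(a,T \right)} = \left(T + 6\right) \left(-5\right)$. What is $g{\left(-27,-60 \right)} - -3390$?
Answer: $3660$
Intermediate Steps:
$g{\left(a,T \right)} = -30 - 5 T$ ($g{\left(a,T \right)} = \left(6 + T\right) \left(-5\right) = -30 - 5 T$)
$g{\left(-27,-60 \right)} - -3390 = \left(-30 - -300\right) - -3390 = \left(-30 + 300\right) + 3390 = 270 + 3390 = 3660$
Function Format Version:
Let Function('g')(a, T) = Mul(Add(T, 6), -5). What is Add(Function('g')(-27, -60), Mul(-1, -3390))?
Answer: 3660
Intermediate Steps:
Function('g')(a, T) = Add(-30, Mul(-5, T)) (Function('g')(a, T) = Mul(Add(6, T), -5) = Add(-30, Mul(-5, T)))
Add(Function('g')(-27, -60), Mul(-1, -3390)) = Add(Add(-30, Mul(-5, -60)), Mul(-1, -3390)) = Add(Add(-30, 300), 3390) = Add(270, 3390) = 3660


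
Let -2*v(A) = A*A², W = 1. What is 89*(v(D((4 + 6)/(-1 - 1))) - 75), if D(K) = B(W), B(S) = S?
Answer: -13439/2 ≈ -6719.5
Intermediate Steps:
D(K) = 1
v(A) = -A³/2 (v(A) = -A*A²/2 = -A³/2)
89*(v(D((4 + 6)/(-1 - 1))) - 75) = 89*(-½*1³ - 75) = 89*(-½*1 - 75) = 89*(-½ - 75) = 89*(-151/2) = -13439/2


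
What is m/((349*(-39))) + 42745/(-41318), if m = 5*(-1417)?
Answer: -22235705/43259946 ≈ -0.51400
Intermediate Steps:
m = -7085
m/((349*(-39))) + 42745/(-41318) = -7085/(349*(-39)) + 42745/(-41318) = -7085/(-13611) + 42745*(-1/41318) = -7085*(-1/13611) - 42745/41318 = 545/1047 - 42745/41318 = -22235705/43259946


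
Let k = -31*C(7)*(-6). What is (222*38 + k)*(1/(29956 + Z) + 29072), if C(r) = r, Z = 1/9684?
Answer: 82126494334288872/290093905 ≈ 2.8310e+8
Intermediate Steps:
Z = 1/9684 ≈ 0.00010326
k = 1302 (k = -31*7*(-6) = -217*(-6) = 1302)
(222*38 + k)*(1/(29956 + Z) + 29072) = (222*38 + 1302)*(1/(29956 + 1/9684) + 29072) = (8436 + 1302)*(1/(290093905/9684) + 29072) = 9738*(9684/290093905 + 29072) = 9738*(8433610015844/290093905) = 82126494334288872/290093905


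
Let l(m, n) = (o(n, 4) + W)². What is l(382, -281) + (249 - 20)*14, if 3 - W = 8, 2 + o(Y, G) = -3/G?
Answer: 52257/16 ≈ 3266.1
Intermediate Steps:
o(Y, G) = -2 - 3/G
W = -5 (W = 3 - 1*8 = 3 - 8 = -5)
l(m, n) = 961/16 (l(m, n) = ((-2 - 3/4) - 5)² = ((-2 - 3*¼) - 5)² = ((-2 - ¾) - 5)² = (-11/4 - 5)² = (-31/4)² = 961/16)
l(382, -281) + (249 - 20)*14 = 961/16 + (249 - 20)*14 = 961/16 + 229*14 = 961/16 + 3206 = 52257/16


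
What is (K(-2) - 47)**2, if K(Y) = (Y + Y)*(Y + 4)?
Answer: 3025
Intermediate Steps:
K(Y) = 2*Y*(4 + Y) (K(Y) = (2*Y)*(4 + Y) = 2*Y*(4 + Y))
(K(-2) - 47)**2 = (2*(-2)*(4 - 2) - 47)**2 = (2*(-2)*2 - 47)**2 = (-8 - 47)**2 = (-55)**2 = 3025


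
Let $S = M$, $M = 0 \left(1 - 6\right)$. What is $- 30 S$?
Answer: $0$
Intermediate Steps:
$M = 0$ ($M = 0 \left(-5\right) = 0$)
$S = 0$
$- 30 S = \left(-30\right) 0 = 0$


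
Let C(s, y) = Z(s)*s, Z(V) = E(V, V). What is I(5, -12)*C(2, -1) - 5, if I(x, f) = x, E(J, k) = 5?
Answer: 45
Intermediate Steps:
Z(V) = 5
C(s, y) = 5*s
I(5, -12)*C(2, -1) - 5 = 5*(5*2) - 5 = 5*10 - 5 = 50 - 5 = 45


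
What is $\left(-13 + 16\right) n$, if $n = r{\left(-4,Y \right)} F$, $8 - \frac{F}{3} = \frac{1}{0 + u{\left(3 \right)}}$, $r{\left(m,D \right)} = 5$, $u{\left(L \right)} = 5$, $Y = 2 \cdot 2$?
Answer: $351$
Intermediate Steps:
$Y = 4$
$F = \frac{117}{5}$ ($F = 24 - \frac{3}{0 + 5} = 24 - \frac{3}{5} = \frac{117}{5} \approx 23.4$)
$n = 117$ ($n = 5 \cdot \frac{117}{5} = 117$)
$\left(-13 + 16\right) n = \left(-13 + 16\right) 117 = 3 \cdot 117 = 351$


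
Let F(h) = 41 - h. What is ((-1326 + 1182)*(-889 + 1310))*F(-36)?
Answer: -4668048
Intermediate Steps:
((-1326 + 1182)*(-889 + 1310))*F(-36) = ((-1326 + 1182)*(-889 + 1310))*(41 - 1*(-36)) = (-144*421)*(41 + 36) = -60624*77 = -4668048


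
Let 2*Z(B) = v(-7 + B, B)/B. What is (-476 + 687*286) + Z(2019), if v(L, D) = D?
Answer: 392013/2 ≈ 1.9601e+5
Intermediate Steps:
Z(B) = ½ (Z(B) = (B/B)/2 = (½)*1 = ½)
(-476 + 687*286) + Z(2019) = (-476 + 687*286) + ½ = (-476 + 196482) + ½ = 196006 + ½ = 392013/2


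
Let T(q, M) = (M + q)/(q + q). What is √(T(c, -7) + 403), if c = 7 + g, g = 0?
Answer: √403 ≈ 20.075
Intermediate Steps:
c = 7 (c = 7 + 0 = 7)
T(q, M) = (M + q)/(2*q) (T(q, M) = (M + q)/((2*q)) = (M + q)*(1/(2*q)) = (M + q)/(2*q))
√(T(c, -7) + 403) = √((½)*(-7 + 7)/7 + 403) = √((½)*(⅐)*0 + 403) = √(0 + 403) = √403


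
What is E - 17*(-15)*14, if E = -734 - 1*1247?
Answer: 1589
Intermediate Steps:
E = -1981 (E = -734 - 1247 = -1981)
E - 17*(-15)*14 = -1981 - 17*(-15)*14 = -1981 + 255*14 = -1981 + 3570 = 1589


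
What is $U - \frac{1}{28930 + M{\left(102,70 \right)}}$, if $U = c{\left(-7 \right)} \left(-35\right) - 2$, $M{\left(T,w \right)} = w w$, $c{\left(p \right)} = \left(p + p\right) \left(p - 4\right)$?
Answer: $- \frac{182411361}{33830} \approx -5392.0$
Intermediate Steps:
$c{\left(p \right)} = 2 p \left(-4 + p\right)$
$M{\left(T,w \right)} = w^{2}$
$U = -5392$ ($U = 2 \left(-7\right) \left(-4 - 7\right) \left(-35\right) - 2 = 2 \left(-7\right) \left(-11\right) \left(-35\right) - 2 = 154 \left(-35\right) - 2 = -5390 - 2 = -5392$)
$U - \frac{1}{28930 + M{\left(102,70 \right)}} = -5392 - \frac{1}{28930 + 70^{2}} = -5392 - \frac{1}{28930 + 4900} = -5392 - \frac{1}{33830} = - \frac{182411361}{33830}$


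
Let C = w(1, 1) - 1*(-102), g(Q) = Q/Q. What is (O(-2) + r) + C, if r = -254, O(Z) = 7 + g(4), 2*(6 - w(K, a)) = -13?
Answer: -263/2 ≈ -131.50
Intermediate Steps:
g(Q) = 1
w(K, a) = 25/2 (w(K, a) = 6 - 1/2*(-13) = 6 + 13/2 = 25/2)
O(Z) = 8 (O(Z) = 7 + 1 = 8)
C = 229/2 (C = 25/2 - 1*(-102) = 25/2 + 102 = 229/2 ≈ 114.50)
(O(-2) + r) + C = (8 - 254) + 229/2 = -246 + 229/2 = -263/2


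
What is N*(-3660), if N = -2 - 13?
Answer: 54900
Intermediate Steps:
N = -15
N*(-3660) = -15*(-3660) = 54900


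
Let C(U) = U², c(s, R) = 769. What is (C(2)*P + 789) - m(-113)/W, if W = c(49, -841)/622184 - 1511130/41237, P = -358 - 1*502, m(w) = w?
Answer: -2495287781545921/940169196667 ≈ -2654.1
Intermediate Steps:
P = -860 (P = -358 - 502 = -860)
W = -940169196667/25657001608 (W = 769/622184 - 1511130/41237 = -940169196667/25657001608 ≈ -36.644)
(C(2)*P + 789) - m(-113)/W = (2²*(-860) + 789) - (-113)/(-940169196667/25657001608) = (4*(-860) + 789) - (-113)*(-25657001608)/940169196667 = (-3440 + 789) - 1*2899241181704/940169196667 = -2651 - 2899241181704/940169196667 = -2495287781545921/940169196667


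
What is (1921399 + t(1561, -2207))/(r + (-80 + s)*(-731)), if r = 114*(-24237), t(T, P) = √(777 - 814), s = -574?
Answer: -1921399/2284944 - I*√37/2284944 ≈ -0.8409 - 2.6621e-6*I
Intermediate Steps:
t(T, P) = I*√37 (t(T, P) = √(-37) = I*√37)
r = -2763018
(1921399 + t(1561, -2207))/(r + (-80 + s)*(-731)) = (1921399 + I*√37)/(-2763018 + (-80 - 574)*(-731)) = (1921399 + I*√37)/(-2763018 - 654*(-731)) = (1921399 + I*√37)/(-2763018 + 478074) = (1921399 + I*√37)/(-2284944) = (1921399 + I*√37)*(-1/2284944) = -1921399/2284944 - I*√37/2284944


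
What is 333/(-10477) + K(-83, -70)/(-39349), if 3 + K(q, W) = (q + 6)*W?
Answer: -69542816/412259473 ≈ -0.16869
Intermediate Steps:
K(q, W) = -3 + W*(6 + q) (K(q, W) = -3 + (q + 6)*W = -3 + (6 + q)*W = -3 + W*(6 + q))
333/(-10477) + K(-83, -70)/(-39349) = 333/(-10477) + (-3 + 6*(-70) - 70*(-83))/(-39349) = 333*(-1/10477) + (-3 - 420 + 5810)*(-1/39349) = -333/10477 + 5387*(-1/39349) = -333/10477 - 5387/39349 = -69542816/412259473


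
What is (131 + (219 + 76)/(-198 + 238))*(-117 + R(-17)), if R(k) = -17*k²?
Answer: -2784105/4 ≈ -6.9603e+5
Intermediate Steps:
(131 + (219 + 76)/(-198 + 238))*(-117 + R(-17)) = (131 + (219 + 76)/(-198 + 238))*(-117 - 17*(-17)²) = (131 + 295/40)*(-117 - 17*289) = (131 + 295*(1/40))*(-117 - 4913) = (131 + 59/8)*(-5030) = (1107/8)*(-5030) = -2784105/4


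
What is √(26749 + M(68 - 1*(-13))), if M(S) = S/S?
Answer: 5*√1070 ≈ 163.55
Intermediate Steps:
M(S) = 1
√(26749 + M(68 - 1*(-13))) = √(26749 + 1) = √26750 = 5*√1070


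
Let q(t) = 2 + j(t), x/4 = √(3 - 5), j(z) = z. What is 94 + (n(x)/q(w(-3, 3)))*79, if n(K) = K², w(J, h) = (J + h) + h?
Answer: -2058/5 ≈ -411.60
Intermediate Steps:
w(J, h) = J + 2*h
x = 4*I*√2 (x = 4*√(3 - 5) = 4*√(-2) = 4*(I*√2) = 4*I*√2 ≈ 5.6569*I)
q(t) = 2 + t
94 + (n(x)/q(w(-3, 3)))*79 = 94 + ((4*I*√2)²/(2 + (-3 + 2*3)))*79 = 94 - 32/(2 + (-3 + 6))*79 = 94 - 32/(2 + 3)*79 = 94 - 32/5*79 = 94 - 2528/5 = -2058/5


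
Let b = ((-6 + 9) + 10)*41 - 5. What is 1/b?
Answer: 1/528 ≈ 0.0018939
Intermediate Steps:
b = 528 (b = (3 + 10)*41 - 5 = 13*41 - 5 = 533 - 5 = 528)
1/b = 1/528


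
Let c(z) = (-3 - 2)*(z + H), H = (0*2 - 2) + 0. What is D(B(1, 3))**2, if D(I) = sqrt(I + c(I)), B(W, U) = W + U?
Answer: -6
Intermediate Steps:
H = -2 (H = (0 - 2) + 0 = -2 + 0 = -2)
c(z) = 10 - 5*z (c(z) = (-3 - 2)*(z - 2) = -5*(-2 + z) = 10 - 5*z)
B(W, U) = U + W
D(I) = sqrt(10 - 4*I) (D(I) = sqrt(I + (10 - 5*I)) = sqrt(10 - 4*I))
D(B(1, 3))**2 = (sqrt(10 - 4*(3 + 1)))**2 = (sqrt(10 - 4*4))**2 = (sqrt(10 - 16))**2 = (sqrt(-6))**2 = (I*sqrt(6))**2 = -6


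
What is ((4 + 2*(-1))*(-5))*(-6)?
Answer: 60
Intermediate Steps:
((4 + 2*(-1))*(-5))*(-6) = ((4 - 2)*(-5))*(-6) = (2*(-5))*(-6) = -10*(-6) = 60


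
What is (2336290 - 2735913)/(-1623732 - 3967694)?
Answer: 399623/5591426 ≈ 0.071471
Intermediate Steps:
(2336290 - 2735913)/(-1623732 - 3967694) = -399623/(-5591426) = -399623*(-1/5591426) = 399623/5591426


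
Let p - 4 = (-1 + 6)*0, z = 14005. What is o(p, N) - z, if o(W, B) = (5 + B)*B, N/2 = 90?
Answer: 19295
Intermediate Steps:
N = 180 (N = 2*90 = 180)
p = 4 (p = 4 + (-1 + 6)*0 = 4 + 5*0 = 4 + 0 = 4)
o(W, B) = B*(5 + B)
o(p, N) - z = 180*(5 + 180) - 1*14005 = 180*185 - 14005 = 33300 - 14005 = 19295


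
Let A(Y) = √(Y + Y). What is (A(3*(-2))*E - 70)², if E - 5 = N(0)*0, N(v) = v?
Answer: 4600 - 1400*I*√3 ≈ 4600.0 - 2424.9*I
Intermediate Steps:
A(Y) = √2*√Y (A(Y) = √(2*Y) = √2*√Y)
E = 5 (E = 5 + 0*0 = 5 + 0 = 5)
(A(3*(-2))*E - 70)² = ((√2*√(3*(-2)))*5 - 70)² = ((√2*√(-6))*5 - 70)² = ((√2*(I*√6))*5 - 70)² = ((2*I*√3)*5 - 70)² = (10*I*√3 - 70)² = (-70 + 10*I*√3)²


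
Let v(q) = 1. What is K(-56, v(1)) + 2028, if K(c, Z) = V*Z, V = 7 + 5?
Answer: 2040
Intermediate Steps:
V = 12
K(c, Z) = 12*Z
K(-56, v(1)) + 2028 = 12*1 + 2028 = 12 + 2028 = 2040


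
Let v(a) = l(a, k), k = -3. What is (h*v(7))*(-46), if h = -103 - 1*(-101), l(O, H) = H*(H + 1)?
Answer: 552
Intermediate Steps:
l(O, H) = H*(1 + H)
v(a) = 6 (v(a) = -3*(1 - 3) = -3*(-2) = 6)
h = -2 (h = -103 + 101 = -2)
(h*v(7))*(-46) = -2*6*(-46) = -12*(-46) = 552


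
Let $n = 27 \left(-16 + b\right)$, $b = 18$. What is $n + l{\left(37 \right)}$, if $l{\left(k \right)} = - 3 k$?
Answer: $-57$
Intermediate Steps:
$n = 54$ ($n = 27 \left(-16 + 18\right) = 27 \cdot 2 = 54$)
$n + l{\left(37 \right)} = 54 - 111 = -57$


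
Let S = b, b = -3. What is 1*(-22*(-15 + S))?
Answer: 396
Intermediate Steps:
S = -3
1*(-22*(-15 + S)) = 1*(-22*(-15 - 3)) = 1*(-22*(-18)) = 1*396 = 396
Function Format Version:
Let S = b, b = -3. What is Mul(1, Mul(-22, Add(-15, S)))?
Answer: 396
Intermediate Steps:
S = -3
Mul(1, Mul(-22, Add(-15, S))) = Mul(1, Mul(-22, Add(-15, -3))) = Mul(1, Mul(-22, -18)) = Mul(1, 396) = 396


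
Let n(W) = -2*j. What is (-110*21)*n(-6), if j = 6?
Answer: 27720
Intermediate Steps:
n(W) = -12 (n(W) = -2*6 = -12)
(-110*21)*n(-6) = -110*21*(-12) = -2310*(-12) = 27720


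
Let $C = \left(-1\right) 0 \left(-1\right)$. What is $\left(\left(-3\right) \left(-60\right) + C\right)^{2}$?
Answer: $32400$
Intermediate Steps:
$C = 0$ ($C = 0 \left(-1\right) = 0$)
$\left(\left(-3\right) \left(-60\right) + C\right)^{2} = \left(\left(-3\right) \left(-60\right) + 0\right)^{2} = \left(180 + 0\right)^{2} = 180^{2} = 32400$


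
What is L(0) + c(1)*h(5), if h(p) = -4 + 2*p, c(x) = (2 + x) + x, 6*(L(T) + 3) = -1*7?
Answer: 119/6 ≈ 19.833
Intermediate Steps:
L(T) = -25/6 (L(T) = -3 + (-1*7)/6 = -3 + (⅙)*(-7) = -3 - 7/6 = -25/6)
c(x) = 2 + 2*x
L(0) + c(1)*h(5) = -25/6 + (2 + 2*1)*(-4 + 2*5) = -25/6 + (2 + 2)*(-4 + 10) = -25/6 + 4*6 = -25/6 + 24 = 119/6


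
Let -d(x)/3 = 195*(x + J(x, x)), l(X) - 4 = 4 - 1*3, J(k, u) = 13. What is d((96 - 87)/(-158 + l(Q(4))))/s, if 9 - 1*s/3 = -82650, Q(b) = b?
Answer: -14300/468401 ≈ -0.030529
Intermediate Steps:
l(X) = 5 (l(X) = 4 + (4 - 1*3) = 4 + (4 - 3) = 4 + 1 = 5)
s = 247977 (s = 27 - 3*(-82650) = 27 + 247950 = 247977)
d(x) = -7605 - 585*x (d(x) = -585*(x + 13) = -585*(13 + x) = -3*(2535 + 195*x) = -7605 - 585*x)
d((96 - 87)/(-158 + l(Q(4))))/s = (-7605 - 585*(96 - 87)/(-158 + 5))/247977 = (-7605 - 5265/(-153))*(1/247977) = (-7605 - 5265*(-1)/153)*(1/247977) = (-7605 - 585*(-1/17))*(1/247977) = (-7605 + 585/17)*(1/247977) = -128700/17*1/247977 = -14300/468401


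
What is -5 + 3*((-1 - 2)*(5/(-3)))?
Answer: 10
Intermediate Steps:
-5 + 3*((-1 - 2)*(5/(-3))) = -5 + 3*(-15*(-1)/3) = -5 + 3*(-3*(-5/3)) = -5 + 3*5 = -5 + 15 = 10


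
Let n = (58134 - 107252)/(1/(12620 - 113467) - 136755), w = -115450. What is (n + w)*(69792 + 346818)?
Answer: -331664109765726836970/6895665743 ≈ -4.8097e+10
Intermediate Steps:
n = 2476701473/6895665743 (n = -49118/(1/(-100847) - 136755) = -49118/(-1/100847 - 136755) = -49118/(-13791331486/100847) = -49118*(-100847/13791331486) = 2476701473/6895665743 ≈ 0.35917)
(n + w)*(69792 + 346818) = (2476701473/6895665743 - 115450)*(69792 + 346818) = -796102133327877/6895665743*416610 = -331664109765726836970/6895665743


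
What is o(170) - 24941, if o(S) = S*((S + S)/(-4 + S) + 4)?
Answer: -1984763/83 ≈ -23913.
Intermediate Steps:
o(S) = S*(4 + 2*S/(-4 + S)) (o(S) = S*((2*S)/(-4 + S) + 4) = S*(2*S/(-4 + S) + 4) = S*(4 + 2*S/(-4 + S)))
o(170) - 24941 = 2*170*(-8 + 3*170)/(-4 + 170) - 24941 = 2*170*(-8 + 510)/166 - 24941 = 2*170*(1/166)*502 - 24941 = 85340/83 - 24941 = -1984763/83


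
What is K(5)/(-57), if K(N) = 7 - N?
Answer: -2/57 ≈ -0.035088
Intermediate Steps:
K(5)/(-57) = (7 - 1*5)/(-57) = (7 - 5)*(-1/57) = 2*(-1/57) = -2/57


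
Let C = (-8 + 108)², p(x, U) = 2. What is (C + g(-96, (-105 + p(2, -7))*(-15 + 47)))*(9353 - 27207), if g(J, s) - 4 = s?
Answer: -119764632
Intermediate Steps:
g(J, s) = 4 + s
C = 10000 (C = 100² = 10000)
(C + g(-96, (-105 + p(2, -7))*(-15 + 47)))*(9353 - 27207) = (10000 + (4 + (-105 + 2)*(-15 + 47)))*(9353 - 27207) = (10000 + (4 - 103*32))*(-17854) = (10000 + (4 - 3296))*(-17854) = (10000 - 3292)*(-17854) = 6708*(-17854) = -119764632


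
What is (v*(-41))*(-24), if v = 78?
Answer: 76752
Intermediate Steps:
(v*(-41))*(-24) = (78*(-41))*(-24) = -3198*(-24) = 76752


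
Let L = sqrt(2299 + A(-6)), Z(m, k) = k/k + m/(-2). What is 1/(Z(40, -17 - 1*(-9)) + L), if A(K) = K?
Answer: 19/1932 + sqrt(2293)/1932 ≈ 0.034620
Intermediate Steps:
Z(m, k) = 1 - m/2 (Z(m, k) = 1 + m*(-1/2) = 1 - m/2)
L = sqrt(2293) (L = sqrt(2299 - 6) = sqrt(2293) ≈ 47.885)
1/(Z(40, -17 - 1*(-9)) + L) = 1/((1 - 1/2*40) + sqrt(2293)) = 1/((1 - 20) + sqrt(2293)) = 1/(-19 + sqrt(2293))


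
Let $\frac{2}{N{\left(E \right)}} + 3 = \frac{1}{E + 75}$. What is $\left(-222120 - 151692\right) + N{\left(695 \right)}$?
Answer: $- \frac{863133448}{2309} \approx -3.7381 \cdot 10^{5}$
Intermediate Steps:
$N{\left(E \right)} = \frac{2}{-3 + \frac{1}{75 + E}}$ ($N{\left(E \right)} = \frac{2}{-3 + \frac{1}{E + 75}} = \frac{2}{-3 + \frac{1}{75 + E}}$)
$\left(-222120 - 151692\right) + N{\left(695 \right)} = \left(-222120 - 151692\right) + \frac{2 \left(-75 - 695\right)}{224 + 3 \cdot 695} = -373812 + \frac{2 \left(-75 - 695\right)}{224 + 2085} = -373812 + 2 \cdot \frac{1}{2309} \left(-770\right) = -373812 - \frac{1540}{2309} = - \frac{863133448}{2309}$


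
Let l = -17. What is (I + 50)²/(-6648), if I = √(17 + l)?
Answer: -625/1662 ≈ -0.37605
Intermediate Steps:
I = 0 (I = √(17 - 17) = √0 = 0)
(I + 50)²/(-6648) = (0 + 50)²/(-6648) = 50²*(-1/6648) = 2500*(-1/6648) = -625/1662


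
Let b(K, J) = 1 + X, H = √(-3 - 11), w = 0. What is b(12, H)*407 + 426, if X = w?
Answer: 833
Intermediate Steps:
X = 0
H = I*√14 (H = √(-14) = I*√14 ≈ 3.7417*I)
b(K, J) = 1 (b(K, J) = 1 + 0 = 1)
b(12, H)*407 + 426 = 1*407 + 426 = 407 + 426 = 833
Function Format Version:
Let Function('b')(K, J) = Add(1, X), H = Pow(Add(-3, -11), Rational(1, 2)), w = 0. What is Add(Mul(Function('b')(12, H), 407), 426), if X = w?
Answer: 833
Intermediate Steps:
X = 0
H = Mul(I, Pow(14, Rational(1, 2))) (H = Pow(-14, Rational(1, 2)) = Mul(I, Pow(14, Rational(1, 2))) ≈ Mul(3.7417, I))
Function('b')(K, J) = 1 (Function('b')(K, J) = Add(1, 0) = 1)
Add(Mul(Function('b')(12, H), 407), 426) = Add(Mul(1, 407), 426) = Add(407, 426) = 833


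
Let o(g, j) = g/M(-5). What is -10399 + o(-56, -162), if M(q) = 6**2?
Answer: -93605/9 ≈ -10401.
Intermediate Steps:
M(q) = 36
o(g, j) = g/36
-10399 + o(-56, -162) = -10399 + (1/36)*(-56) = -10399 - 14/9 = -93605/9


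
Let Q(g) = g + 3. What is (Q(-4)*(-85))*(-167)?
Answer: -14195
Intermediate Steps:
Q(g) = 3 + g
(Q(-4)*(-85))*(-167) = ((3 - 4)*(-85))*(-167) = -1*(-85)*(-167) = 85*(-167) = -14195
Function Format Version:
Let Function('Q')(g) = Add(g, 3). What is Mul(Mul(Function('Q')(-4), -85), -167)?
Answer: -14195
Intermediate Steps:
Function('Q')(g) = Add(3, g)
Mul(Mul(Function('Q')(-4), -85), -167) = Mul(Mul(Add(3, -4), -85), -167) = Mul(Mul(-1, -85), -167) = Mul(85, -167) = -14195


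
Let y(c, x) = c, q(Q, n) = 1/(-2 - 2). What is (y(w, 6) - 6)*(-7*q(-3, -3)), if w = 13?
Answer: 49/4 ≈ 12.250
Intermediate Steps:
q(Q, n) = -¼ (q(Q, n) = 1/(-4) = -¼)
(y(w, 6) - 6)*(-7*q(-3, -3)) = (13 - 6)*(-7*(-¼)) = 7*(7/4) = 49/4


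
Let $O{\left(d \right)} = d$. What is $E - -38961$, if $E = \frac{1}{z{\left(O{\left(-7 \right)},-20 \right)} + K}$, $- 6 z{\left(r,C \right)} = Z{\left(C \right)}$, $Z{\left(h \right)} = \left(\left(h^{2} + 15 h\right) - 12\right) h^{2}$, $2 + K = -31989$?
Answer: $\frac{4424917650}{113573} \approx 38961.0$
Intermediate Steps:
$K = -31991$ ($K = -2 - 31989 = -31991$)
$Z{\left(h \right)} = h^{2} \left(-12 + h^{2} + 15 h\right)$ ($Z{\left(h \right)} = \left(-12 + h^{2} + 15 h\right) h^{2} = h^{2} \left(-12 + h^{2} + 15 h\right)$)
$z{\left(r,C \right)} = - \frac{C^{2} \left(-12 + C^{2} + 15 C\right)}{6}$
$E = - \frac{3}{113573}$ ($E = \frac{1}{\frac{\left(-20\right)^{2} \left(12 - \left(-20\right)^{2} - -300\right)}{6} - 31991} = \frac{1}{\frac{1}{6} \cdot 400 \left(12 - 400 + 300\right) - 31991} = \frac{1}{\frac{1}{6} \cdot 400 \left(-88\right) - 31991} = \frac{1}{- \frac{17600}{3} - 31991} = \frac{1}{- \frac{113573}{3}} = - \frac{3}{113573} \approx -2.6415 \cdot 10^{-5}$)
$E - -38961 = - \frac{3}{113573} - -38961 = - \frac{3}{113573} + 38961 = \frac{4424917650}{113573}$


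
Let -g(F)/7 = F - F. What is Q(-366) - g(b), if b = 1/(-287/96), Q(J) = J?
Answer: -366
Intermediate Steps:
b = -96/287 (b = 1/(-287*1/96) = 1/(-287/96) = -96/287 ≈ -0.33449)
g(F) = 0 (g(F) = -7*(F - F) = -7*0 = 0)
Q(-366) - g(b) = -366 - 1*0 = -366 + 0 = -366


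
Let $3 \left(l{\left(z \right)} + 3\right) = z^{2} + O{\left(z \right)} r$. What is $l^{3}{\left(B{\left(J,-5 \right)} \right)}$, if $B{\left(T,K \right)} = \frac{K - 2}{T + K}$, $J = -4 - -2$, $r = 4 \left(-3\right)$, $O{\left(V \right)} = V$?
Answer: $- \frac{8000}{27} \approx -296.3$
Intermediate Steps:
$r = -12$
$J = -2$ ($J = -4 + 2 = -2$)
$B{\left(T,K \right)} = \frac{-2 + K}{K + T}$
$l{\left(z \right)} = -3 - 4 z + \frac{z^{2}}{3}$ ($l{\left(z \right)} = -3 + \frac{z^{2} + z \left(-12\right)}{3} = -3 + \frac{z^{2} - 12 z}{3} = -3 + \left(- 4 z + \frac{z^{2}}{3}\right) = -3 - 4 z + \frac{z^{2}}{3}$)
$l^{3}{\left(B{\left(J,-5 \right)} \right)} = \left(-3 - 4 \frac{-2 - 5}{-5 - 2} + \frac{\left(\frac{-2 - 5}{-5 - 2}\right)^{2}}{3}\right)^{3} = \left(-3 - 4 \frac{1}{-7} \left(-7\right) + \frac{\left(\frac{1}{-7} \left(-7\right)\right)^{2}}{3}\right)^{3} = \left(-3 - 4 \left(\left(- \frac{1}{7}\right) \left(-7\right)\right) + \frac{\left(\left(- \frac{1}{7}\right) \left(-7\right)\right)^{2}}{3}\right)^{3} = \left(-3 - 4 + \frac{1^{2}}{3}\right)^{3} = \left(-3 - 4 + \frac{1}{3} \cdot 1\right)^{3} = \left(-3 - 4 + \frac{1}{3}\right)^{3} = \left(- \frac{20}{3}\right)^{3} = - \frac{8000}{27}$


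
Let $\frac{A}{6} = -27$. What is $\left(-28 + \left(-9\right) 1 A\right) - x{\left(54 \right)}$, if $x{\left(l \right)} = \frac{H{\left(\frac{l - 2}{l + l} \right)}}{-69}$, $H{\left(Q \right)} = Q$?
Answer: $\frac{2664103}{1863} \approx 1430.0$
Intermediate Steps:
$A = -162$ ($A = 6 \left(-27\right) = -162$)
$x{\left(l \right)} = - \frac{-2 + l}{138 l}$ ($x{\left(l \right)} = \frac{\left(l - 2\right) \frac{1}{l + l}}{-69} = \frac{-2 + l}{2 l} \left(- \frac{1}{69}\right) = - \frac{-2 + l}{138 l}$)
$\left(-28 + \left(-9\right) 1 A\right) - x{\left(54 \right)} = \left(-28 + \left(-9\right) 1 \left(-162\right)\right) - \frac{2 - 54}{138 \cdot 54} = \left(-28 - -1458\right) - \frac{1}{138} \cdot \frac{1}{54} \left(2 - 54\right) = \left(-28 + 1458\right) - \frac{1}{138} \cdot \frac{1}{54} \left(-52\right) = 1430 - - \frac{13}{1863} = 1430 + \frac{13}{1863} = \frac{2664103}{1863}$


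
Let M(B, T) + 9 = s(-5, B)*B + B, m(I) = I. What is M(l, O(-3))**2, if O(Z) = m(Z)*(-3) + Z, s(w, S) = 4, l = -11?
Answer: 4096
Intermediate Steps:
O(Z) = -2*Z (O(Z) = Z*(-3) + Z = -3*Z + Z = -2*Z)
M(B, T) = -9 + 5*B (M(B, T) = -9 + (4*B + B) = -9 + 5*B)
M(l, O(-3))**2 = (-9 + 5*(-11))**2 = (-9 - 55)**2 = (-64)**2 = 4096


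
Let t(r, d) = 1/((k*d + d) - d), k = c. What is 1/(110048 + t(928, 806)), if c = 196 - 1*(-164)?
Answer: 290160/31931527681 ≈ 9.0869e-6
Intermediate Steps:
c = 360 (c = 196 + 164 = 360)
k = 360
t(r, d) = 1/(360*d) (t(r, d) = 1/((360*d + d) - d) = 1/(361*d - d) = 1/(360*d))
1/(110048 + t(928, 806)) = 1/(110048 + (1/360)/806) = 1/(110048 + (1/360)*(1/806)) = 1/(110048 + 1/290160) = 1/(31931527681/290160) = 290160/31931527681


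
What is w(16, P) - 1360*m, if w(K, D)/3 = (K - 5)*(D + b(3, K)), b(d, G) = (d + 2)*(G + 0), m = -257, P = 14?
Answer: 352622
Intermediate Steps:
b(d, G) = G*(2 + d) (b(d, G) = (2 + d)*G = G*(2 + d))
w(K, D) = 3*(-5 + K)*(D + 5*K) (w(K, D) = 3*((K - 5)*(D + K*(2 + 3))) = 3*((-5 + K)*(D + K*5)) = 3*((-5 + K)*(D + 5*K)) = 3*(-5 + K)*(D + 5*K))
w(16, P) - 1360*m = (-75*16 - 15*14 + 15*16**2 + 3*14*16) - 1360*(-257) = (-1200 - 210 + 15*256 + 672) + 349520 = (-1200 - 210 + 3840 + 672) + 349520 = 3102 + 349520 = 352622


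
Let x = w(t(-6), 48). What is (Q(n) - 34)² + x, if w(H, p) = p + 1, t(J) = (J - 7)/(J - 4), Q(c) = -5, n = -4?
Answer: 1570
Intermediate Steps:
t(J) = (-7 + J)/(-4 + J)
w(H, p) = 1 + p
x = 49 (x = 1 + 48 = 49)
(Q(n) - 34)² + x = (-5 - 34)² + 49 = (-39)² + 49 = 1521 + 49 = 1570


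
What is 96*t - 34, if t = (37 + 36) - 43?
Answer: 2846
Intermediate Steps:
t = 30 (t = 73 - 43 = 30)
96*t - 34 = 96*30 - 34 = 2880 - 34 = 2846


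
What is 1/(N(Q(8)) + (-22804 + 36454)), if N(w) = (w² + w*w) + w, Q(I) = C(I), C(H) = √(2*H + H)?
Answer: 2283/31272530 - √6/93817590 ≈ 7.2977e-5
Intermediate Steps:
C(H) = √3*√H (C(H) = √(3*H) = √3*√H)
Q(I) = √3*√I
N(w) = w + 2*w² (N(w) = (w² + w²) + w = 2*w² + w = w + 2*w²)
1/(N(Q(8)) + (-22804 + 36454)) = 1/((√3*√8)*(1 + 2*(√3*√8)) + (-22804 + 36454)) = 1/((√3*(2*√2))*(1 + 2*(√3*(2*√2))) + 13650) = 1/((2*√6)*(1 + 2*(2*√6)) + 13650) = 1/((2*√6)*(1 + 4*√6) + 13650) = 1/(2*√6*(1 + 4*√6) + 13650) = 1/(13650 + 2*√6*(1 + 4*√6))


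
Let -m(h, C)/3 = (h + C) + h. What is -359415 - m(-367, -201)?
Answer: -362220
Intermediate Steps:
m(h, C) = -6*h - 3*C (m(h, C) = -3*((h + C) + h) = -3*((C + h) + h) = -3*(C + 2*h) = -6*h - 3*C)
-359415 - m(-367, -201) = -359415 - (-6*(-367) - 3*(-201)) = -359415 - (2202 + 603) = -359415 - 1*2805 = -359415 - 2805 = -362220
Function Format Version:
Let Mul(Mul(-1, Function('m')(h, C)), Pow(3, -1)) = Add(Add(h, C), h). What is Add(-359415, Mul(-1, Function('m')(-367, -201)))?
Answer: -362220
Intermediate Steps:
Function('m')(h, C) = Add(Mul(-6, h), Mul(-3, C)) (Function('m')(h, C) = Mul(-3, Add(Add(h, C), h)) = Mul(-3, Add(Add(C, h), h)) = Mul(-3, Add(C, Mul(2, h))) = Add(Mul(-6, h), Mul(-3, C)))
Add(-359415, Mul(-1, Function('m')(-367, -201))) = Add(-359415, Mul(-1, Add(Mul(-6, -367), Mul(-3, -201)))) = Add(-359415, Mul(-1, Add(2202, 603))) = Add(-359415, Mul(-1, 2805)) = Add(-359415, -2805) = -362220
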